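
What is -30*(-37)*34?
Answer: 37740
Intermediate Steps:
-30*(-37)*34 = 1110*34 = 37740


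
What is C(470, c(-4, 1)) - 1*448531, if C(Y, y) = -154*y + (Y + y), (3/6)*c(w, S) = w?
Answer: -446837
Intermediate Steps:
c(w, S) = 2*w
C(Y, y) = Y - 153*y
C(470, c(-4, 1)) - 1*448531 = (470 - 306*(-4)) - 1*448531 = (470 - 153*(-8)) - 448531 = (470 + 1224) - 448531 = 1694 - 448531 = -446837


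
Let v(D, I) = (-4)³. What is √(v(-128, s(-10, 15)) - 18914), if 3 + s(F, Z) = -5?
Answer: I*√18978 ≈ 137.76*I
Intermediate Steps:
s(F, Z) = -8 (s(F, Z) = -3 - 5 = -8)
v(D, I) = -64
√(v(-128, s(-10, 15)) - 18914) = √(-64 - 18914) = √(-18978) = I*√18978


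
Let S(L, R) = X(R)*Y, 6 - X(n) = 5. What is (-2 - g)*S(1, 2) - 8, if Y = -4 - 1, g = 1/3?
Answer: 11/3 ≈ 3.6667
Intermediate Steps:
g = ⅓ (g = 1*(⅓) = ⅓ ≈ 0.33333)
X(n) = 1 (X(n) = 6 - 1*5 = 6 - 5 = 1)
Y = -5
S(L, R) = -5 (S(L, R) = 1*(-5) = -5)
(-2 - g)*S(1, 2) - 8 = (-2 - 1*⅓)*(-5) - 8 = (-2 - ⅓)*(-5) - 8 = -7/3*(-5) - 8 = 35/3 - 8 = 11/3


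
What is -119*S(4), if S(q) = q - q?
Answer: 0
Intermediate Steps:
S(q) = 0
-119*S(4) = -119*0 = 0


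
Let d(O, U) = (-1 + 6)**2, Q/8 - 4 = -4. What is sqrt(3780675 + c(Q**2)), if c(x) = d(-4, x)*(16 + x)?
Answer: 5*sqrt(151243) ≈ 1944.5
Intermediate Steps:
Q = 0 (Q = 32 + 8*(-4) = 32 - 32 = 0)
d(O, U) = 25 (d(O, U) = 5**2 = 25)
c(x) = 400 + 25*x (c(x) = 25*(16 + x) = 400 + 25*x)
sqrt(3780675 + c(Q**2)) = sqrt(3780675 + (400 + 25*0**2)) = sqrt(3780675 + (400 + 25*0)) = sqrt(3780675 + (400 + 0)) = sqrt(3780675 + 400) = sqrt(3781075) = 5*sqrt(151243)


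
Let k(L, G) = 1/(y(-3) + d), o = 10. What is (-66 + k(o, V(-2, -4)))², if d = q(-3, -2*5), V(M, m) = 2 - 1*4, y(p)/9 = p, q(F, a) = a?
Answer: 5968249/1369 ≈ 4359.6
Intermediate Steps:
y(p) = 9*p
V(M, m) = -2 (V(M, m) = 2 - 4 = -2)
d = -10 (d = -2*5 = -10)
k(L, G) = -1/37 (k(L, G) = 1/(9*(-3) - 10) = 1/(-27 - 10) = 1/(-37) = -1/37)
(-66 + k(o, V(-2, -4)))² = (-66 - 1/37)² = (-2443/37)² = 5968249/1369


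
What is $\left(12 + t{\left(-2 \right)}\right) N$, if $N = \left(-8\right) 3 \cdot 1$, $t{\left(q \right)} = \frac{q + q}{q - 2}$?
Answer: $-312$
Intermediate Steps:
$t{\left(q \right)} = \frac{2 q}{-2 + q}$
$N = -24$ ($N = \left(-24\right) 1 = -24$)
$\left(12 + t{\left(-2 \right)}\right) N = \left(12 + 2 \left(-2\right) \frac{1}{-2 - 2}\right) \left(-24\right) = \left(12 + 2 \left(-2\right) \frac{1}{-4}\right) \left(-24\right) = \left(12 + 2 \left(-2\right) \left(- \frac{1}{4}\right)\right) \left(-24\right) = \left(12 + 1\right) \left(-24\right) = 13 \left(-24\right) = -312$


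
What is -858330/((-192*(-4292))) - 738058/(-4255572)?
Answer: -126853253627/146119320192 ≈ -0.86815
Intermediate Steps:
-858330/((-192*(-4292))) - 738058/(-4255572) = -858330/824064 - 738058*(-1/4255572) = -858330*1/824064 + 369029/2127786 = -143055/137344 + 369029/2127786 = -126853253627/146119320192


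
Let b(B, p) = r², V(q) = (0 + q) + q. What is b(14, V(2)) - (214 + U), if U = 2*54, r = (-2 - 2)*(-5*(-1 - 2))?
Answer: 3278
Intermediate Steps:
V(q) = 2*q (V(q) = q + q = 2*q)
r = -60 (r = -(-20)*(-3) = -4*15 = -60)
b(B, p) = 3600 (b(B, p) = (-60)² = 3600)
U = 108
b(14, V(2)) - (214 + U) = 3600 - (214 + 108) = 3600 - 1*322 = 3600 - 322 = 3278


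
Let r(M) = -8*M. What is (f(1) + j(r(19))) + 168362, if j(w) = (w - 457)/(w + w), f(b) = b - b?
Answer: 51182657/304 ≈ 1.6836e+5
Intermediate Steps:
f(b) = 0
j(w) = (-457 + w)/(2*w) (j(w) = (-457 + w)/((2*w)) = (-457 + w)*(1/(2*w)) = (-457 + w)/(2*w))
(f(1) + j(r(19))) + 168362 = (0 + (-457 - 8*19)/(2*((-8*19)))) + 168362 = (0 + (½)*(-457 - 152)/(-152)) + 168362 = (0 + (½)*(-1/152)*(-609)) + 168362 = (0 + 609/304) + 168362 = 609/304 + 168362 = 51182657/304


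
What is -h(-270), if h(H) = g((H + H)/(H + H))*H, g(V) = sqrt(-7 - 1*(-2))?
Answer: 270*I*sqrt(5) ≈ 603.74*I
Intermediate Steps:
g(V) = I*sqrt(5) (g(V) = sqrt(-7 + 2) = sqrt(-5) = I*sqrt(5))
h(H) = I*H*sqrt(5) (h(H) = (I*sqrt(5))*H = I*H*sqrt(5))
-h(-270) = -I*(-270)*sqrt(5) = -(-270)*I*sqrt(5) = 270*I*sqrt(5)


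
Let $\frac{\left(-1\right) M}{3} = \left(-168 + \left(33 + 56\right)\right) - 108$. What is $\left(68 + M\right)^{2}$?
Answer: $395641$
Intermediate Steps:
$M = 561$ ($M = - 3 \left(\left(-168 + \left(33 + 56\right)\right) - 108\right) = - 3 \left(\left(-168 + 89\right) - 108\right) = - 3 \left(-79 - 108\right) = \left(-3\right) \left(-187\right) = 561$)
$\left(68 + M\right)^{2} = \left(68 + 561\right)^{2} = 629^{2} = 395641$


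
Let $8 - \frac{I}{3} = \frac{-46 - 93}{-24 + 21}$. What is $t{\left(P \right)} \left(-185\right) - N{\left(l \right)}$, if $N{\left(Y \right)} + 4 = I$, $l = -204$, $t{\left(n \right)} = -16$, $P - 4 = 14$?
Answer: $3079$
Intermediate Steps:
$P = 18$ ($P = 4 + 14 = 18$)
$I = -115$ ($I = 24 - 3 \frac{-46 - 93}{-24 + 21} = 24 - 3 \left(- \frac{139}{-3}\right) = 24 - 3 \left(\left(-139\right) \left(- \frac{1}{3}\right)\right) = 24 - 139 = -115$)
$N{\left(Y \right)} = -119$ ($N{\left(Y \right)} = -4 - 115 = -119$)
$t{\left(P \right)} \left(-185\right) - N{\left(l \right)} = \left(-16\right) \left(-185\right) - -119 = 2960 + 119 = 3079$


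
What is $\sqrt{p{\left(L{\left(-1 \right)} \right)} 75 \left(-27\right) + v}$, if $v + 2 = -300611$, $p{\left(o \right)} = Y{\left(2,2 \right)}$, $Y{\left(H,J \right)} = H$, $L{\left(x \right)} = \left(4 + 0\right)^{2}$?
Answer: $i \sqrt{304663} \approx 551.96 i$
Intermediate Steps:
$L{\left(x \right)} = 16$ ($L{\left(x \right)} = 4^{2} = 16$)
$p{\left(o \right)} = 2$
$v = -300613$ ($v = -2 - 300611 = -300613$)
$\sqrt{p{\left(L{\left(-1 \right)} \right)} 75 \left(-27\right) + v} = \sqrt{2 \cdot 75 \left(-27\right) - 300613} = \sqrt{150 \left(-27\right) - 300613} = \sqrt{-4050 - 300613} = \sqrt{-304663} = i \sqrt{304663}$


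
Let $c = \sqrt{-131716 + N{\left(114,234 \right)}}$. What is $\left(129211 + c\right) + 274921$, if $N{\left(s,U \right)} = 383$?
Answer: $404132 + i \sqrt{131333} \approx 4.0413 \cdot 10^{5} + 362.4 i$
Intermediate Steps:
$c = i \sqrt{131333}$ ($c = \sqrt{-131716 + 383} = \sqrt{-131333} = i \sqrt{131333} \approx 362.4 i$)
$\left(129211 + c\right) + 274921 = \left(129211 + i \sqrt{131333}\right) + 274921 = 404132 + i \sqrt{131333}$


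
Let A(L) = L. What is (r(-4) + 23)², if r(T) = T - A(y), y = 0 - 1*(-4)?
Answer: 225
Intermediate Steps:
y = 4 (y = 0 + 4 = 4)
r(T) = -4 + T (r(T) = T - 1*4 = T - 4 = -4 + T)
(r(-4) + 23)² = ((-4 - 4) + 23)² = (-8 + 23)² = 15² = 225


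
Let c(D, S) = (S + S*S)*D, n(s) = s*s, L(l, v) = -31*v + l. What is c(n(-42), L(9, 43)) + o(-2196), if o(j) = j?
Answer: 3089911932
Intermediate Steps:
L(l, v) = l - 31*v
n(s) = s²
c(D, S) = D*(S + S²) (c(D, S) = (S + S²)*D = D*(S + S²))
c(n(-42), L(9, 43)) + o(-2196) = (-42)²*(9 - 31*43)*(1 + (9 - 31*43)) - 2196 = 1764*(9 - 1333)*(1 + (9 - 1333)) - 2196 = 1764*(-1324)*(1 - 1324) - 2196 = 1764*(-1324)*(-1323) - 2196 = 3089914128 - 2196 = 3089911932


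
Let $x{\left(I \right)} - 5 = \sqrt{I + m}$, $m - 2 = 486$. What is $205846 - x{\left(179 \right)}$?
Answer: $205841 - \sqrt{667} \approx 2.0582 \cdot 10^{5}$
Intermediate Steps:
$m = 488$ ($m = 2 + 486 = 488$)
$x{\left(I \right)} = 5 + \sqrt{488 + I}$ ($x{\left(I \right)} = 5 + \sqrt{I + 488} = 5 + \sqrt{488 + I}$)
$205846 - x{\left(179 \right)} = 205846 - \left(5 + \sqrt{488 + 179}\right) = 205846 - \left(5 + \sqrt{667}\right) = 205841 - \sqrt{667}$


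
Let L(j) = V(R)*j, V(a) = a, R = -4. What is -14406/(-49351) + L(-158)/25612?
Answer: 100039076/315994453 ≈ 0.31659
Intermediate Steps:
L(j) = -4*j
-14406/(-49351) + L(-158)/25612 = -14406/(-49351) - 4*(-158)/25612 = -14406*(-1/49351) + 632*(1/25612) = 14406/49351 + 158/6403 = 100039076/315994453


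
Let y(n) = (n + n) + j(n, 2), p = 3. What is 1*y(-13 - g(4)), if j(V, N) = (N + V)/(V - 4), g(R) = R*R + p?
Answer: -379/6 ≈ -63.167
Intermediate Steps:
g(R) = 3 + R² (g(R) = R*R + 3 = R² + 3 = 3 + R²)
j(V, N) = (N + V)/(-4 + V)
y(n) = 2*n + (2 + n)/(-4 + n) (y(n) = (n + n) + (2 + n)/(-4 + n) = 2*n + (2 + n)/(-4 + n))
1*y(-13 - g(4)) = 1*((2 + (-13 - (3 + 4²)) + 2*(-13 - (3 + 4²))*(-4 + (-13 - (3 + 4²))))/(-4 + (-13 - (3 + 4²)))) = 1*((2 + (-13 - (3 + 16)) + 2*(-13 - (3 + 16))*(-4 + (-13 - (3 + 16))))/(-4 + (-13 - (3 + 16)))) = 1*((2 + (-13 - 1*19) + 2*(-13 - 1*19)*(-4 + (-13 - 1*19)))/(-4 + (-13 - 1*19))) = 1*((2 + (-13 - 19) + 2*(-13 - 19)*(-4 + (-13 - 19)))/(-4 + (-13 - 19))) = 1*((2 - 32 + 2*(-32)*(-4 - 32))/(-4 - 32)) = 1*((2 - 32 + 2*(-32)*(-36))/(-36)) = 1*(-(2 - 32 + 2304)/36) = 1*(-1/36*2274) = 1*(-379/6) = -379/6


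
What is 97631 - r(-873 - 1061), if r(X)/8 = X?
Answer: 113103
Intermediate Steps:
r(X) = 8*X
97631 - r(-873 - 1061) = 97631 - 8*(-873 - 1061) = 97631 - 8*(-1934) = 97631 - 1*(-15472) = 97631 + 15472 = 113103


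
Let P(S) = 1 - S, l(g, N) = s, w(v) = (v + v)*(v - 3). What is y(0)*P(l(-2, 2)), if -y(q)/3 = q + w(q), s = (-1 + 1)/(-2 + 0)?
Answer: 0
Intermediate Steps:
w(v) = 2*v*(-3 + v) (w(v) = (2*v)*(-3 + v) = 2*v*(-3 + v))
s = 0 (s = 0/(-2) = 0*(-1/2) = 0)
y(q) = -3*q - 6*q*(-3 + q) (y(q) = -3*(q + 2*q*(-3 + q)) = -3*q - 6*q*(-3 + q))
l(g, N) = 0
y(0)*P(l(-2, 2)) = (3*0*(5 - 2*0))*(1 - 1*0) = (3*0*(5 + 0))*(1 + 0) = (3*0*5)*1 = 0*1 = 0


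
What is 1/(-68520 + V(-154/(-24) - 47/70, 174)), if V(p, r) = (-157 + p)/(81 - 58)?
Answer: -9660/661966727 ≈ -1.4593e-5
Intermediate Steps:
V(p, r) = -157/23 + p/23 (V(p, r) = (-157 + p)/23 = (-157 + p)*(1/23) = -157/23 + p/23)
1/(-68520 + V(-154/(-24) - 47/70, 174)) = 1/(-68520 + (-157/23 + (-154/(-24) - 47/70)/23)) = 1/(-68520 + (-157/23 + (-154*(-1/24) - 47*1/70)/23)) = 1/(-68520 + (-157/23 + (77/12 - 47/70)/23)) = 1/(-68520 + (-157/23 + (1/23)*(2413/420))) = 1/(-68520 + (-157/23 + 2413/9660)) = 1/(-68520 - 63527/9660) = 1/(-661966727/9660) = -9660/661966727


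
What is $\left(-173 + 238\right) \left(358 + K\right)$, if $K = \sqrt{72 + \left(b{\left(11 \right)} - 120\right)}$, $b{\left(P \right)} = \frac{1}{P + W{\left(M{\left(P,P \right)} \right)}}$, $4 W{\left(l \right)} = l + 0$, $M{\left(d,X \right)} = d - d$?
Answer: $23270 + \frac{65 i \sqrt{5797}}{11} \approx 23270.0 + 449.91 i$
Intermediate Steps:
$M{\left(d,X \right)} = 0$
$W{\left(l \right)} = \frac{l}{4}$ ($W{\left(l \right)} = \frac{l + 0}{4} = \frac{l}{4}$)
$b{\left(P \right)} = \frac{1}{P}$ ($b{\left(P \right)} = \frac{1}{P + \frac{1}{4} \cdot 0} = \frac{1}{P + 0} = \frac{1}{P}$)
$K = \frac{i \sqrt{5797}}{11}$ ($K = \sqrt{72 - \left(120 - \frac{1}{11}\right)} = \sqrt{72 + \left(\frac{1}{11} - 120\right)} = \sqrt{72 - \frac{1319}{11}} = \sqrt{- \frac{527}{11}} = \frac{i \sqrt{5797}}{11} \approx 6.9216 i$)
$\left(-173 + 238\right) \left(358 + K\right) = \left(-173 + 238\right) \left(358 + \frac{i \sqrt{5797}}{11}\right) = 65 \left(358 + \frac{i \sqrt{5797}}{11}\right) = 23270 + \frac{65 i \sqrt{5797}}{11}$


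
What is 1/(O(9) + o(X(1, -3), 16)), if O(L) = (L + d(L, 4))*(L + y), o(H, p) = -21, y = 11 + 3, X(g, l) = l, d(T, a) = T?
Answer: 1/393 ≈ 0.0025445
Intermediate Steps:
y = 14
O(L) = 2*L*(14 + L) (O(L) = (L + L)*(L + 14) = (2*L)*(14 + L) = 2*L*(14 + L))
1/(O(9) + o(X(1, -3), 16)) = 1/(2*9*(14 + 9) - 21) = 1/(2*9*23 - 21) = 1/(414 - 21) = 1/393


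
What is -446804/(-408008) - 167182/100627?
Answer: -5812761837/10264155254 ≈ -0.56632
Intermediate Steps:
-446804/(-408008) - 167182/100627 = -446804*(-1/408008) - 167182*1/100627 = 111701/102002 - 167182/100627 = -5812761837/10264155254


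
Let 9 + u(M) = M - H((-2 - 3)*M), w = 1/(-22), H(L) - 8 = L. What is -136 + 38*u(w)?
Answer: -8716/11 ≈ -792.36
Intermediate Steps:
H(L) = 8 + L
w = -1/22 ≈ -0.045455
u(M) = -17 + 6*M (u(M) = -9 + (M - (8 + (-2 - 3)*M)) = -9 + (M - (8 - 5*M)) = -9 + (M + (-8 + 5*M)) = -9 + (-8 + 6*M) = -17 + 6*M)
-136 + 38*u(w) = -136 + 38*(-17 + 6*(-1/22)) = -136 + 38*(-17 - 3/11) = -136 + 38*(-190/11) = -136 - 7220/11 = -8716/11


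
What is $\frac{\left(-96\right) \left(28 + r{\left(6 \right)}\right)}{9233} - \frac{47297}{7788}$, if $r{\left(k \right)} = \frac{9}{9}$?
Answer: $- \frac{458374993}{71906604} \approx -6.3746$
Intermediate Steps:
$r{\left(k \right)} = 1$ ($r{\left(k \right)} = 9 \cdot \frac{1}{9} = 1$)
$\frac{\left(-96\right) \left(28 + r{\left(6 \right)}\right)}{9233} - \frac{47297}{7788} = \frac{\left(-96\right) \left(28 + 1\right)}{9233} - \frac{47297}{7788} = \left(-96\right) 29 \cdot \frac{1}{9233} - \frac{47297}{7788} = \left(-2784\right) \frac{1}{9233} - \frac{47297}{7788} = - \frac{2784}{9233} - \frac{47297}{7788} = - \frac{458374993}{71906604}$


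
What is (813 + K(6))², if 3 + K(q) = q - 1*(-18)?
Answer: 695556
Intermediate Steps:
K(q) = 15 + q (K(q) = -3 + (q - 1*(-18)) = -3 + (q + 18) = -3 + (18 + q) = 15 + q)
(813 + K(6))² = (813 + (15 + 6))² = (813 + 21)² = 834² = 695556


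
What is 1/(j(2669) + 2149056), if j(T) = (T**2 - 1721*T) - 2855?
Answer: 1/4676413 ≈ 2.1384e-7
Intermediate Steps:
j(T) = -2855 + T**2 - 1721*T
1/(j(2669) + 2149056) = 1/((-2855 + 2669**2 - 1721*2669) + 2149056) = 1/((-2855 + 7123561 - 4593349) + 2149056) = 1/(2527357 + 2149056) = 1/4676413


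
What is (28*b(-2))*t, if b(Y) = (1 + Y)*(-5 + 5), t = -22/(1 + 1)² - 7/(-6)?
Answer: 0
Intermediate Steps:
t = -13/3 (t = -22/(2²) - 7*(-⅙) = -22/4 + 7/6 = -22*¼ + 7/6 = -11/2 + 7/6 = -13/3 ≈ -4.3333)
b(Y) = 0 (b(Y) = (1 + Y)*0 = 0)
(28*b(-2))*t = (28*0)*(-13/3) = 0*(-13/3) = 0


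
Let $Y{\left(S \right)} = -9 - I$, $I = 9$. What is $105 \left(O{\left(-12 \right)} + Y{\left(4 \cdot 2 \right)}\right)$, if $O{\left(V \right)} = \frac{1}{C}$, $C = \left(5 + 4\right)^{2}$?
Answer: $- \frac{50995}{27} \approx -1888.7$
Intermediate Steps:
$C = 81$ ($C = 9^{2} = 81$)
$Y{\left(S \right)} = -18$ ($Y{\left(S \right)} = -9 - 9 = -18$)
$O{\left(V \right)} = \frac{1}{81}$
$105 \left(O{\left(-12 \right)} + Y{\left(4 \cdot 2 \right)}\right) = 105 \left(\frac{1}{81} - 18\right) = 105 \left(- \frac{1457}{81}\right) = - \frac{50995}{27}$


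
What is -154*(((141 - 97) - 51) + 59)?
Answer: -8008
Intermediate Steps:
-154*(((141 - 97) - 51) + 59) = -154*((44 - 51) + 59) = -154*(-7 + 59) = -154*52 = -8008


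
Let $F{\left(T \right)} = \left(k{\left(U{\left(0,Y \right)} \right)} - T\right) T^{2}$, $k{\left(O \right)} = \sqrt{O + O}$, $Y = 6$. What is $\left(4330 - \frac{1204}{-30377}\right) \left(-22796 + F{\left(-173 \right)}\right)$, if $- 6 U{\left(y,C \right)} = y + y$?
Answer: $\frac{678045389014494}{30377} \approx 2.2321 \cdot 10^{10}$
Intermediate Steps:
$U{\left(y,C \right)} = - \frac{y}{3}$ ($U{\left(y,C \right)} = - \frac{y + y}{6} = - \frac{2 y}{6} = - \frac{y}{3}$)
$k{\left(O \right)} = \sqrt{2} \sqrt{O}$ ($k{\left(O \right)} = \sqrt{2 O} = \sqrt{2} \sqrt{O}$)
$F{\left(T \right)} = - T^{3}$ ($F{\left(T \right)} = \left(\sqrt{2} \sqrt{\left(- \frac{1}{3}\right) 0} - T\right) T^{2} = \left(\sqrt{2} \sqrt{0} - T\right) T^{2} = \left(\sqrt{2} \cdot 0 - T\right) T^{2} = \left(0 - T\right) T^{2} = - T T^{2} = - T^{3}$)
$\left(4330 - \frac{1204}{-30377}\right) \left(-22796 + F{\left(-173 \right)}\right) = \left(4330 - \frac{1204}{-30377}\right) \left(-22796 - \left(-173\right)^{3}\right) = \left(4330 - - \frac{1204}{30377}\right) \left(-22796 - -5177717\right) = \left(4330 + \frac{1204}{30377}\right) \left(-22796 + 5177717\right) = \frac{131533614}{30377} \cdot 5154921 = \frac{678045389014494}{30377}$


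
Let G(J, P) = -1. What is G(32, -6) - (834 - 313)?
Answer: -522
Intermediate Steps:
G(32, -6) - (834 - 313) = -1 - (834 - 313) = -1 - 1*521 = -1 - 521 = -522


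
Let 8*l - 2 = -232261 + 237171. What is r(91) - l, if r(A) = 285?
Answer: -329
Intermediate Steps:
l = 614 (l = 1/4 + (-232261 + 237171)/8 = 1/4 + (1/8)*4910 = 1/4 + 2455/4 = 614)
r(91) - l = 285 - 1*614 = 285 - 614 = -329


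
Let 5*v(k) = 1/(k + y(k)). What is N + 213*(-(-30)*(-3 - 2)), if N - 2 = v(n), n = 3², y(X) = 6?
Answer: -2396099/75 ≈ -31948.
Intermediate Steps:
n = 9
v(k) = 1/(5*(6 + k)) (v(k) = 1/(5*(k + 6)) = 1/(5*(6 + k)))
N = 151/75 (N = 2 + 1/(5*(6 + 9)) = 2 + (⅕)/15 = 2 + (⅕)*(1/15) = 2 + 1/75 = 151/75 ≈ 2.0133)
N + 213*(-(-30)*(-3 - 2)) = 151/75 + 213*(-(-30)*(-3 - 2)) = 151/75 + 213*(-(-30)*(-5)) = 151/75 + 213*(-30*5) = 151/75 + 213*(-150) = 151/75 - 31950 = -2396099/75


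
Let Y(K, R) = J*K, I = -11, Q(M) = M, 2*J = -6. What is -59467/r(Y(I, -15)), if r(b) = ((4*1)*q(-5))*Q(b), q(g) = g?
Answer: 59467/660 ≈ 90.102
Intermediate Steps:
J = -3 (J = (1/2)*(-6) = -3)
Y(K, R) = -3*K
r(b) = -20*b (r(b) = ((4*1)*(-5))*b = (4*(-5))*b = -20*b)
-59467/r(Y(I, -15)) = -59467/((-(-60)*(-11))) = -59467/((-20*33)) = -59467/(-660) = -59467*(-1/660) = 59467/660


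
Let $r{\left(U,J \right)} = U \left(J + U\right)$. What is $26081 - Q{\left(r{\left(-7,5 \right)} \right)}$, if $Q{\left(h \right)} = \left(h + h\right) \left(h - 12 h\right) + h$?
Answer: $30379$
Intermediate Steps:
$Q{\left(h \right)} = h - 22 h^{2}$ ($Q{\left(h \right)} = 2 h \left(- 11 h\right) + h = - 22 h^{2} + h = h - 22 h^{2}$)
$26081 - Q{\left(r{\left(-7,5 \right)} \right)} = 26081 - - 7 \left(5 - 7\right) \left(1 - 22 \left(- 7 \left(5 - 7\right)\right)\right) = 26081 - \left(-7\right) \left(-2\right) \left(1 - 22 \left(\left(-7\right) \left(-2\right)\right)\right) = 26081 - 14 \left(1 - 308\right) = 26081 - 14 \left(-307\right) = 26081 - -4298 = 26081 + 4298 = 30379$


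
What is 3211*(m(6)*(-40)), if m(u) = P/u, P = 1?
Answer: -64220/3 ≈ -21407.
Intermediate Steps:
m(u) = 1/u
3211*(m(6)*(-40)) = 3211*(-40/6) = 3211*((⅙)*(-40)) = 3211*(-20/3) = -64220/3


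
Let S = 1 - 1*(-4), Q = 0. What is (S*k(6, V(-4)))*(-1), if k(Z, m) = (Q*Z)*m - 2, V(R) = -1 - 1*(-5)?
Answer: 10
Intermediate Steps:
V(R) = 4 (V(R) = -1 + 5 = 4)
k(Z, m) = -2 (k(Z, m) = (0*Z)*m - 2 = 0*m - 2 = 0 - 2 = -2)
S = 5 (S = 1 + 4 = 5)
(S*k(6, V(-4)))*(-1) = (5*(-2))*(-1) = -10*(-1) = 10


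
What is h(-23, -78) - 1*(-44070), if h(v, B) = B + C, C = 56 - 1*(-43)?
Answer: 44091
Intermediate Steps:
C = 99 (C = 56 + 43 = 99)
h(v, B) = 99 + B (h(v, B) = B + 99 = 99 + B)
h(-23, -78) - 1*(-44070) = (99 - 78) - 1*(-44070) = 21 + 44070 = 44091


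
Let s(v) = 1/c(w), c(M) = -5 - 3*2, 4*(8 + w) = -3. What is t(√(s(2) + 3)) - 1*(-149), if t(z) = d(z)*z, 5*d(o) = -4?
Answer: 149 - 16*√22/55 ≈ 147.64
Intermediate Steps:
d(o) = -⅘ (d(o) = (⅕)*(-4) = -⅘)
w = -35/4 (w = -8 + (¼)*(-3) = -8 - ¾ = -35/4 ≈ -8.7500)
c(M) = -11 (c(M) = -5 - 6 = -11)
s(v) = -1/11 (s(v) = 1/(-11) = -1/11)
t(z) = -4*z/5
t(√(s(2) + 3)) - 1*(-149) = -4*√(-1/11 + 3)/5 - 1*(-149) = -16*√22/55 + 149 = 149 - 16*√22/55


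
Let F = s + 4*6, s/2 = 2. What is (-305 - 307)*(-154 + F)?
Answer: 77112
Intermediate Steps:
s = 4 (s = 2*2 = 4)
F = 28 (F = 4 + 4*6 = 4 + 24 = 28)
(-305 - 307)*(-154 + F) = (-305 - 307)*(-154 + 28) = -612*(-126) = 77112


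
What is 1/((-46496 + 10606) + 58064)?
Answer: 1/22174 ≈ 4.5098e-5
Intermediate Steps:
1/((-46496 + 10606) + 58064) = 1/(-35890 + 58064) = 1/22174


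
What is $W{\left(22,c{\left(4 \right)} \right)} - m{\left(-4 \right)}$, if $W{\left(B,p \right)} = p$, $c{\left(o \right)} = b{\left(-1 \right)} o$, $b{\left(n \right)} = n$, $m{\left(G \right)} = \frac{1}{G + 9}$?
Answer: $- \frac{21}{5} \approx -4.2$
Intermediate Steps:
$m{\left(G \right)} = \frac{1}{9 + G}$
$c{\left(o \right)} = - o$
$W{\left(22,c{\left(4 \right)} \right)} - m{\left(-4 \right)} = \left(-1\right) 4 - \frac{1}{9 - 4} = -4 - \frac{1}{5} = - \frac{21}{5}$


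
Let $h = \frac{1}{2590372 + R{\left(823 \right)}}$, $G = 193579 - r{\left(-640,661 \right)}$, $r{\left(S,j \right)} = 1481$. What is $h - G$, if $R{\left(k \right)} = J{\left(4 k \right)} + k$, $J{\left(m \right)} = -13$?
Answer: $- \frac{497760879835}{2591182} \approx -1.921 \cdot 10^{5}$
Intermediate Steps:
$R{\left(k \right)} = -13 + k$
$G = 192098$ ($G = 193579 - 1481 = 192098$)
$h = \frac{1}{2591182}$ ($h = \frac{1}{2590372 + \left(-13 + 823\right)} = \frac{1}{2590372 + 810} = \frac{1}{2591182} \approx 3.8592 \cdot 10^{-7}$)
$h - G = \frac{1}{2591182} - 192098 = - \frac{497760879835}{2591182}$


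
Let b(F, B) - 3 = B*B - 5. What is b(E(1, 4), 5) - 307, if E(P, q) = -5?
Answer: -284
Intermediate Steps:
b(F, B) = -2 + B**2 (b(F, B) = 3 + (B*B - 5) = 3 + (B**2 - 5) = 3 + (-5 + B**2) = -2 + B**2)
b(E(1, 4), 5) - 307 = (-2 + 5**2) - 307 = (-2 + 25) - 307 = 23 - 307 = -284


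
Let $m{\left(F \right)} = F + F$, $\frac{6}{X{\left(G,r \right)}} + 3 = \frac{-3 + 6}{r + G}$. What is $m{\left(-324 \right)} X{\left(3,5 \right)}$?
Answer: $\frac{10368}{7} \approx 1481.1$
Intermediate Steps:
$X{\left(G,r \right)} = \frac{6}{-3 + \frac{3}{G + r}}$ ($X{\left(G,r \right)} = \frac{6}{-3 + \frac{-3 + 6}{r + G}} = \frac{6}{-3 + \frac{3}{G + r}}$)
$m{\left(F \right)} = 2 F$
$m{\left(-324 \right)} X{\left(3,5 \right)} = 2 \left(-324\right) \frac{2 \left(\left(-1\right) 3 - 5\right)}{-1 + 3 + 5} = - 648 \frac{2 \left(-3 - 5\right)}{7} = - 648 \cdot 2 \cdot \frac{1}{7} \left(-8\right) = \left(-648\right) \left(- \frac{16}{7}\right) = \frac{10368}{7}$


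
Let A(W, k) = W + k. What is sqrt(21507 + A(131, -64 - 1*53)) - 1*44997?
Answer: -44997 + sqrt(21521) ≈ -44850.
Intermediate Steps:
sqrt(21507 + A(131, -64 - 1*53)) - 1*44997 = sqrt(21507 + (131 + (-64 - 1*53))) - 1*44997 = sqrt(21507 + (131 + (-64 - 53))) - 44997 = sqrt(21507 + (131 - 117)) - 44997 = sqrt(21507 + 14) - 44997 = sqrt(21521) - 44997 = -44997 + sqrt(21521)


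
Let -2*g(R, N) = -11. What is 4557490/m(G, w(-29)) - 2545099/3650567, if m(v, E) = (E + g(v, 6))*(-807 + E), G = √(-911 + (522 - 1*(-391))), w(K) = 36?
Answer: -33437713713967/233610734031 ≈ -143.13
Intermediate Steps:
g(R, N) = 11/2 (g(R, N) = -½*(-11) = 11/2)
G = √2 (G = √(-911 + (522 + 391)) = √(-911 + 913) = √2 ≈ 1.4142)
m(v, E) = (-807 + E)*(11/2 + E) (m(v, E) = (E + 11/2)*(-807 + E) = (11/2 + E)*(-807 + E) = (-807 + E)*(11/2 + E))
4557490/m(G, w(-29)) - 2545099/3650567 = 4557490/(-8877/2 + 36² - 1603/2*36) - 2545099/3650567 = 4557490/(-8877/2 + 1296 - 28854) - 2545099*1/3650567 = 4557490/(-63993/2) - 2545099/3650567 = 4557490*(-2/63993) - 2545099/3650567 = -9114980/63993 - 2545099/3650567 = -33437713713967/233610734031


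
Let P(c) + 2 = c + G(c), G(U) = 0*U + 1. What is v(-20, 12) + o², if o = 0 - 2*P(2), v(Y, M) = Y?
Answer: -16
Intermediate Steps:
G(U) = 1 (G(U) = 0 + 1 = 1)
P(c) = -1 + c (P(c) = -2 + (c + 1) = -2 + (1 + c) = -1 + c)
o = -2 (o = 0 - 2*(-1 + 2) = 0 - 2*1 = 0 - 2 = -2)
v(-20, 12) + o² = -20 + (-2)² = -20 + 4 = -16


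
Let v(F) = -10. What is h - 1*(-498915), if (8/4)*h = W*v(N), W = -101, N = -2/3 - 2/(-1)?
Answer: 499420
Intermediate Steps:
N = 4/3 (N = -2*⅓ - 2*(-1) = -⅔ + 2 = 4/3 ≈ 1.3333)
h = 505 (h = (-101*(-10))/2 = (½)*1010 = 505)
h - 1*(-498915) = 505 - 1*(-498915) = 505 + 498915 = 499420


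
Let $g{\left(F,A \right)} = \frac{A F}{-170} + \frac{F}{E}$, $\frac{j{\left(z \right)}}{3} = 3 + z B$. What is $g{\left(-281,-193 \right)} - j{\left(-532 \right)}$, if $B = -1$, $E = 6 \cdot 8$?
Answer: $- \frac{7873877}{4080} \approx -1929.9$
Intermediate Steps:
$E = 48$
$j{\left(z \right)} = 9 - 3 z$ ($j{\left(z \right)} = 3 \left(3 + z \left(-1\right)\right) = 3 \left(3 - z\right) = 9 - 3 z$)
$g{\left(F,A \right)} = \frac{F}{48} - \frac{A F}{170}$ ($g{\left(F,A \right)} = \frac{A F}{-170} + \frac{F}{48} = A F \left(- \frac{1}{170}\right) + F \frac{1}{48} = - \frac{A F}{170} + \frac{F}{48} = \frac{F}{48} - \frac{A F}{170}$)
$g{\left(-281,-193 \right)} - j{\left(-532 \right)} = \frac{1}{4080} \left(-281\right) \left(85 - -4632\right) - \left(9 - -1596\right) = \frac{1}{4080} \left(-281\right) \left(85 + 4632\right) - \left(9 + 1596\right) = \frac{1}{4080} \left(-281\right) 4717 - 1605 = - \frac{1325477}{4080} - 1605 = - \frac{7873877}{4080}$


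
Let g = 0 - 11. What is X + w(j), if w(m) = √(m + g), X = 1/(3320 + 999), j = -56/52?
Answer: 1/4319 + I*√2041/13 ≈ 0.00023154 + 3.4752*I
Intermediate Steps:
g = -11
j = -14/13 (j = -56*1/52 = -14/13 ≈ -1.0769)
X = 1/4319 ≈ 0.00023154
w(m) = √(-11 + m) (w(m) = √(m - 11) = √(-11 + m))
X + w(j) = 1/4319 + √(-11 - 14/13) = 1/4319 + √(-157/13) = 1/4319 + I*√2041/13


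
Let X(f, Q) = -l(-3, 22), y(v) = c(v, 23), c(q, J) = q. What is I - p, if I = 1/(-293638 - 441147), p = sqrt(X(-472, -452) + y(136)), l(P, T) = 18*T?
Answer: -1/734785 - 2*I*sqrt(65) ≈ -1.3609e-6 - 16.125*I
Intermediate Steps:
y(v) = v
X(f, Q) = -396 (X(f, Q) = -18*22 = -1*396 = -396)
p = 2*I*sqrt(65) (p = sqrt(-396 + 136) = sqrt(-260) = 2*I*sqrt(65) ≈ 16.125*I)
I = -1/734785 (I = 1/(-734785) = -1/734785 ≈ -1.3609e-6)
I - p = -1/734785 - 2*I*sqrt(65)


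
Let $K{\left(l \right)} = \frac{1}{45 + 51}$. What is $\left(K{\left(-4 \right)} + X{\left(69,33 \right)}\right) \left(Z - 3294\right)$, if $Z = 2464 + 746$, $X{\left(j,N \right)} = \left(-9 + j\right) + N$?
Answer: $- \frac{62503}{8} \approx -7812.9$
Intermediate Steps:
$X{\left(j,N \right)} = -9 + N + j$
$Z = 3210$
$K{\left(l \right)} = \frac{1}{96}$
$\left(K{\left(-4 \right)} + X{\left(69,33 \right)}\right) \left(Z - 3294\right) = \left(\frac{1}{96} + \left(-9 + 33 + 69\right)\right) \left(3210 - 3294\right) = \left(\frac{1}{96} + 93\right) \left(-84\right) = \frac{8929}{96} \left(-84\right) = - \frac{62503}{8}$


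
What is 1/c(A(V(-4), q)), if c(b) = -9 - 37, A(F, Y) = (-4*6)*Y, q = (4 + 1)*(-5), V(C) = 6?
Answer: -1/46 ≈ -0.021739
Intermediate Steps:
q = -25 (q = 5*(-5) = -25)
A(F, Y) = -24*Y
c(b) = -46
1/c(A(V(-4), q)) = 1/(-46) = -1/46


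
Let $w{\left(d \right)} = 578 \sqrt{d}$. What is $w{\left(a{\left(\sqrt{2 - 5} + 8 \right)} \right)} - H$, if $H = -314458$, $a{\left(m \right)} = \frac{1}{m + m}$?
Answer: $314458 + \frac{289 \sqrt{2}}{\sqrt{8 + i \sqrt{3}}} \approx 3.146 \cdot 10^{5} - 15.201 i$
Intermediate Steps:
$a{\left(m \right)} = \frac{1}{2 m}$
$w{\left(a{\left(\sqrt{2 - 5} + 8 \right)} \right)} - H = 578 \sqrt{\frac{1}{2 \left(\sqrt{2 - 5} + 8\right)}} - -314458 = 578 \sqrt{\frac{1}{2 \left(\sqrt{-3} + 8\right)}} + 314458 = 578 \sqrt{\frac{1}{2 \left(i \sqrt{3} + 8\right)}} + 314458 = 578 \sqrt{\frac{1}{2 \left(8 + i \sqrt{3}\right)}} + 314458 = 578 \frac{\sqrt{2}}{2 \sqrt{8 + i \sqrt{3}}} + 314458 = \frac{289 \sqrt{2}}{\sqrt{8 + i \sqrt{3}}} + 314458 = 314458 + \frac{289 \sqrt{2}}{\sqrt{8 + i \sqrt{3}}}$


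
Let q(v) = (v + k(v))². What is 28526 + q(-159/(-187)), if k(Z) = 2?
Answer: 997809783/34969 ≈ 28534.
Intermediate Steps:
q(v) = (2 + v)² (q(v) = (v + 2)² = (2 + v)²)
28526 + q(-159/(-187)) = 28526 + (2 - 159/(-187))² = 28526 + (2 - 159*(-1/187))² = 28526 + (2 + 159/187)² = 28526 + (533/187)² = 28526 + 284089/34969 = 997809783/34969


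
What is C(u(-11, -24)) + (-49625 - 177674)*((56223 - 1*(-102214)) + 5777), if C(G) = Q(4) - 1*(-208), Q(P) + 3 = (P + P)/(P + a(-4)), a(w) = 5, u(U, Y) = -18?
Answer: -335931100021/9 ≈ -3.7326e+10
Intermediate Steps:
Q(P) = -3 + 2*P/(5 + P) (Q(P) = -3 + (P + P)/(P + 5) = -3 + (2*P)/(5 + P) = -3 + 2*P/(5 + P))
C(G) = 1853/9 (C(G) = (-15 - 1*4)/(5 + 4) - 1*(-208) = (-15 - 4)/9 + 208 = (⅑)*(-19) + 208 = -19/9 + 208 = 1853/9)
C(u(-11, -24)) + (-49625 - 177674)*((56223 - 1*(-102214)) + 5777) = 1853/9 + (-49625 - 177674)*((56223 - 1*(-102214)) + 5777) = 1853/9 - 227299*((56223 + 102214) + 5777) = 1853/9 - 227299*(158437 + 5777) = 1853/9 - 227299*164214 = 1853/9 - 37325677986 = -335931100021/9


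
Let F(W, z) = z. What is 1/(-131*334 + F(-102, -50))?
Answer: -1/43804 ≈ -2.2829e-5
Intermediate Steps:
1/(-131*334 + F(-102, -50)) = 1/(-131*334 - 50) = 1/(-43754 - 50) = 1/(-43804) = -1/43804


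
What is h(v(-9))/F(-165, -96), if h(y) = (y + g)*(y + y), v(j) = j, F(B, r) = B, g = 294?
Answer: 342/11 ≈ 31.091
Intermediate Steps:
h(y) = 2*y*(294 + y) (h(y) = (y + 294)*(y + y) = (294 + y)*(2*y) = 2*y*(294 + y))
h(v(-9))/F(-165, -96) = (2*(-9)*(294 - 9))/(-165) = (2*(-9)*285)*(-1/165) = -5130*(-1/165) = 342/11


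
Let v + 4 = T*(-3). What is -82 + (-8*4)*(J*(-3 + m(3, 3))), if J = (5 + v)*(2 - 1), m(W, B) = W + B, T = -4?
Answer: -1330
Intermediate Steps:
v = 8 (v = -4 - 4*(-3) = -4 + 12 = 8)
m(W, B) = B + W
J = 13 (J = (5 + 8)*(2 - 1) = 13*1 = 13)
-82 + (-8*4)*(J*(-3 + m(3, 3))) = -82 + (-8*4)*(13*(-3 + (3 + 3))) = -82 - 416*(-3 + 6) = -82 - 416*3 = -82 - 32*39 = -82 - 1248 = -1330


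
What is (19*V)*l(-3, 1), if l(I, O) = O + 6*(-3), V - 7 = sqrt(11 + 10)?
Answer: -2261 - 323*sqrt(21) ≈ -3741.2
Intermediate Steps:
V = 7 + sqrt(21) (V = 7 + sqrt(11 + 10) = 7 + sqrt(21) ≈ 11.583)
l(I, O) = -18 + O (l(I, O) = O - 18 = -18 + O)
(19*V)*l(-3, 1) = (19*(7 + sqrt(21)))*(-18 + 1) = (133 + 19*sqrt(21))*(-17) = -2261 - 323*sqrt(21)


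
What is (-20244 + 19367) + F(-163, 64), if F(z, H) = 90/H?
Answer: -28019/32 ≈ -875.59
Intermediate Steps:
(-20244 + 19367) + F(-163, 64) = (-20244 + 19367) + 90/64 = -877 + 90*(1/64) = -877 + 45/32 = -28019/32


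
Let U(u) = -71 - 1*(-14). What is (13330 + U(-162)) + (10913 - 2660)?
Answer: 21526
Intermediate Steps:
U(u) = -57 (U(u) = -71 + 14 = -57)
(13330 + U(-162)) + (10913 - 2660) = (13330 - 57) + (10913 - 2660) = 13273 + 8253 = 21526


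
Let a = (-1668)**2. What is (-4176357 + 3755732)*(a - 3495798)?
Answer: 300147063750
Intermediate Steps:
a = 2782224
(-4176357 + 3755732)*(a - 3495798) = (-4176357 + 3755732)*(2782224 - 3495798) = -420625*(-713574) = 300147063750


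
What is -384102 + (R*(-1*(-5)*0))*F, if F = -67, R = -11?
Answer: -384102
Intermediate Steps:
-384102 + (R*(-1*(-5)*0))*F = -384102 - 11*(-1*(-5))*0*(-67) = -384102 - 55*0*(-67) = -384102 - 11*0*(-67) = -384102 + 0*(-67) = -384102 + 0 = -384102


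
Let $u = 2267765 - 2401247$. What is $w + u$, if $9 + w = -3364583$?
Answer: $-3498074$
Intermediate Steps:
$u = -133482$
$w = -3364592$ ($w = -9 - 3364583 = -3364592$)
$w + u = -3364592 - 133482 = -3498074$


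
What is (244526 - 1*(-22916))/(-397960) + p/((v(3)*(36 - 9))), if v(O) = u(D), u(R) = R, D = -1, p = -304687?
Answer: 60623008793/5372460 ≈ 11284.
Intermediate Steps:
v(O) = -1
(244526 - 1*(-22916))/(-397960) + p/((v(3)*(36 - 9))) = (244526 - 1*(-22916))/(-397960) - 304687*(-1/(36 - 9)) = (244526 + 22916)*(-1/397960) - 304687/((-1*27)) = 267442*(-1/397960) - 304687/(-27) = -133721/198980 - 304687*(-1/27) = -133721/198980 + 304687/27 = 60623008793/5372460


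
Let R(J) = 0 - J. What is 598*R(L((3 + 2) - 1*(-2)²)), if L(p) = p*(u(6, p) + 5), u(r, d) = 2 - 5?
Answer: -1196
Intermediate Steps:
u(r, d) = -3
L(p) = 2*p (L(p) = p*(-3 + 5) = p*2 = 2*p)
R(J) = -J
598*R(L((3 + 2) - 1*(-2)²)) = 598*(-2*((3 + 2) - 1*(-2)²)) = 598*(-2*(5 - 1*4)) = 598*(-2*(5 - 4)) = 598*(-2) = -1196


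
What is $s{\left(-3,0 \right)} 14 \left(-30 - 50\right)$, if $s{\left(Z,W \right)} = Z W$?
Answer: $0$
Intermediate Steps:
$s{\left(Z,W \right)} = W Z$
$s{\left(-3,0 \right)} 14 \left(-30 - 50\right) = 0 \left(-3\right) 14 \left(-30 - 50\right) = 0 \cdot 14 \left(-80\right) = 0 \left(-80\right) = 0$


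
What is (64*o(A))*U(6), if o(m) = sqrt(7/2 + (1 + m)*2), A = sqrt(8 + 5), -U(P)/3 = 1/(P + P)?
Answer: -8*sqrt(22 + 8*sqrt(13)) ≈ -57.044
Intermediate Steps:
U(P) = -3/(2*P) (U(P) = -3/(P + P) = -3*1/(2*P) = -3/(2*P))
A = sqrt(13) ≈ 3.6056
o(m) = sqrt(11/2 + 2*m) (o(m) = sqrt(7*(1/2) + (2 + 2*m)) = sqrt(7/2 + (2 + 2*m)) = sqrt(11/2 + 2*m))
(64*o(A))*U(6) = (64*(sqrt(22 + 8*sqrt(13))/2))*(-3/2/6) = (32*sqrt(22 + 8*sqrt(13)))*(-3/2*1/6) = (32*sqrt(22 + 8*sqrt(13)))*(-1/4) = -8*sqrt(22 + 8*sqrt(13))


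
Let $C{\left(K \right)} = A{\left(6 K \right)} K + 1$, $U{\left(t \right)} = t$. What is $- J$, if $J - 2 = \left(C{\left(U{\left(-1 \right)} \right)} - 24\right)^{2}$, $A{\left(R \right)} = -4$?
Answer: $-363$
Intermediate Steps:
$C{\left(K \right)} = 1 - 4 K$ ($C{\left(K \right)} = - 4 K + 1 = 1 - 4 K$)
$J = 363$ ($J = 2 + \left(\left(1 - -4\right) - 24\right)^{2} = 2 + \left(\left(1 + 4\right) - 24\right)^{2} = 2 + \left(5 - 24\right)^{2} = 2 + \left(-19\right)^{2} = 2 + 361 = 363$)
$- J = \left(-1\right) 363 = -363$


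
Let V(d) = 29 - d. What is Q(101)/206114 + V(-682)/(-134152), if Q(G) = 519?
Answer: -38461083/13825302664 ≈ -0.0027819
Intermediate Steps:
Q(101)/206114 + V(-682)/(-134152) = 519/206114 + (29 - 1*(-682))/(-134152) = 519*(1/206114) + (29 + 682)*(-1/134152) = 519/206114 + 711*(-1/134152) = 519/206114 - 711/134152 = -38461083/13825302664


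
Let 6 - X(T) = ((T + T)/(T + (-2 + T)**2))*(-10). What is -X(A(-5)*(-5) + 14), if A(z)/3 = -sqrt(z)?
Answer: 2*(-2761*I - 1275*sqrt(5))/(375*sqrt(5) + 967*I) ≈ -6.1781 + 0.53929*I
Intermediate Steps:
A(z) = -3*sqrt(z) (A(z) = 3*(-sqrt(z)) = -3*sqrt(z))
X(T) = 6 + 20*T/(T + (-2 + T)**2) (X(T) = 6 - (T + T)/(T + (-2 + T)**2)*(-10) = 6 - (2*T)/(T + (-2 + T)**2)*(-10) = 6 - 2*T/(T + (-2 + T)**2)*(-10) = 6 - (-20)*T/(T + (-2 + T)**2) = 6 + 20*T/(T + (-2 + T)**2))
-X(A(-5)*(-5) + 14) = -2*(3*(-2 + (-3*I*sqrt(5)*(-5) + 14))**2 + 13*(-3*I*sqrt(5)*(-5) + 14))/((-3*I*sqrt(5)*(-5) + 14) + (-2 + (-3*I*sqrt(5)*(-5) + 14))**2) = -2*(3*(-2 + (15*I*sqrt(5) + 14))**2 + 13*(15*I*sqrt(5) + 14))/((15*I*sqrt(5) + 14) + (-2 + (15*I*sqrt(5) + 14))**2) = -2*(3*(-2 + (14 + 15*I*sqrt(5)))**2 + 13*(14 + 15*I*sqrt(5)))/((14 + 15*I*sqrt(5)) + (-2 + (14 + 15*I*sqrt(5)))**2) = -2*(3*(12 + 15*I*sqrt(5))**2 + (182 + 195*I*sqrt(5)))/((14 + 15*I*sqrt(5)) + (12 + 15*I*sqrt(5))**2) = -2*(182 + 3*(12 + 15*I*sqrt(5))**2 + 195*I*sqrt(5))/(14 + (12 + 15*I*sqrt(5))**2 + 15*I*sqrt(5))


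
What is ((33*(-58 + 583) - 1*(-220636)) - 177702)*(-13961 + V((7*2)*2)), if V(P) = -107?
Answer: -847723612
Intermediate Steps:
((33*(-58 + 583) - 1*(-220636)) - 177702)*(-13961 + V((7*2)*2)) = ((33*(-58 + 583) - 1*(-220636)) - 177702)*(-13961 - 107) = ((33*525 + 220636) - 177702)*(-14068) = ((17325 + 220636) - 177702)*(-14068) = (237961 - 177702)*(-14068) = 60259*(-14068) = -847723612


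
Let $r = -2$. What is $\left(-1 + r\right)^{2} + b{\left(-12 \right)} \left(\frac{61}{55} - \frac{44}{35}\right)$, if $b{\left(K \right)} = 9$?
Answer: $\frac{2952}{385} \approx 7.6675$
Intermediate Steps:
$\left(-1 + r\right)^{2} + b{\left(-12 \right)} \left(\frac{61}{55} - \frac{44}{35}\right) = \left(-1 - 2\right)^{2} + 9 \left(\frac{61}{55} - \frac{44}{35}\right) = \left(-3\right)^{2} + 9 \left(61 \cdot \frac{1}{55} - \frac{44}{35}\right) = 9 + 9 \left(\frac{61}{55} - \frac{44}{35}\right) = 9 + 9 \left(- \frac{57}{385}\right) = 9 - \frac{513}{385} = \frac{2952}{385}$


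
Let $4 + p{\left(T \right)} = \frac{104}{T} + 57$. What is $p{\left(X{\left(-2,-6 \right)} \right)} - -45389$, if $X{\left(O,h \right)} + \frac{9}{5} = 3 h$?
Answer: $\frac{4498238}{99} \approx 45437.0$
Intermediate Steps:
$X{\left(O,h \right)} = - \frac{9}{5} + 3 h$
$p{\left(T \right)} = 53 + \frac{104}{T}$ ($p{\left(T \right)} = -4 + \left(\frac{104}{T} + 57\right) = -4 + \left(57 + \frac{104}{T}\right) = 53 + \frac{104}{T}$)
$p{\left(X{\left(-2,-6 \right)} \right)} - -45389 = \left(53 + \frac{104}{- \frac{9}{5} + 3 \left(-6\right)}\right) - -45389 = \left(53 + \frac{104}{- \frac{9}{5} - 18}\right) + 45389 = \left(53 + \frac{104}{- \frac{99}{5}}\right) + 45389 = \left(53 + 104 \left(- \frac{5}{99}\right)\right) + 45389 = \left(53 - \frac{520}{99}\right) + 45389 = \frac{4727}{99} + 45389 = \frac{4498238}{99}$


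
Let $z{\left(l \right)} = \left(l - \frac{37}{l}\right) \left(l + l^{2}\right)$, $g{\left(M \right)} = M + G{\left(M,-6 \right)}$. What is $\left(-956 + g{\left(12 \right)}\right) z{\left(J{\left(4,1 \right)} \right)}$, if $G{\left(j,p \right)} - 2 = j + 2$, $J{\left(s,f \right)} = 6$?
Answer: $6496$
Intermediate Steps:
$G{\left(j,p \right)} = 4 + j$ ($G{\left(j,p \right)} = 2 + \left(j + 2\right) = 2 + \left(2 + j\right) = 4 + j$)
$g{\left(M \right)} = 4 + 2 M$ ($g{\left(M \right)} = M + \left(4 + M\right) = 4 + 2 M$)
$z{\left(l \right)} = \left(l + l^{2}\right) \left(l - \frac{37}{l}\right)$
$\left(-956 + g{\left(12 \right)}\right) z{\left(J{\left(4,1 \right)} \right)} = \left(-956 + \left(4 + 2 \cdot 12\right)\right) \left(-37 + 6^{2} + 6^{3} - 222\right) = \left(-956 + \left(4 + 24\right)\right) \left(-37 + 36 + 216 - 222\right) = \left(-956 + 28\right) \left(-7\right) = \left(-928\right) \left(-7\right) = 6496$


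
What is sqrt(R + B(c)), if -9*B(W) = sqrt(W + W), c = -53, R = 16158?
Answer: sqrt(145422 - I*sqrt(106))/3 ≈ 127.11 - 0.0044997*I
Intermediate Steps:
B(W) = -sqrt(2)*sqrt(W)/9 (B(W) = -sqrt(W + W)/9 = -sqrt(2)*sqrt(W)/9)
sqrt(R + B(c)) = sqrt(16158 - sqrt(2)*sqrt(-53)/9) = sqrt(16158 - sqrt(2)*I*sqrt(53)/9) = sqrt(16158 - I*sqrt(106)/9)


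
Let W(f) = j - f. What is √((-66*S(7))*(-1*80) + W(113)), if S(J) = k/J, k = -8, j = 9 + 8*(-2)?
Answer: 2*I*√75390/7 ≈ 78.449*I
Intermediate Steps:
j = -7 (j = 9 - 16 = -7)
W(f) = -7 - f
S(J) = -8/J
√((-66*S(7))*(-1*80) + W(113)) = √((-(-528)/7)*(-1*80) + (-7 - 1*113)) = √(-(-528)/7*(-80) + (-7 - 113)) = √(-66*(-8/7)*(-80) - 120) = √((528/7)*(-80) - 120) = √(-42240/7 - 120) = √(-43080/7) = 2*I*√75390/7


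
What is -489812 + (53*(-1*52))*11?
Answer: -520128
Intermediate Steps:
-489812 + (53*(-1*52))*11 = -489812 + (53*(-52))*11 = -489812 - 2756*11 = -489812 - 30316 = -520128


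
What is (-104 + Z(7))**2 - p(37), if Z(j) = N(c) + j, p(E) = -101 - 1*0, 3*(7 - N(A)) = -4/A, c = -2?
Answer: 74893/9 ≈ 8321.4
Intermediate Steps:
N(A) = 7 + 4/(3*A) (N(A) = 7 - (-4)/(3*A) = 7 + 4/(3*A))
p(E) = -101 (p(E) = -101 + 0 = -101)
Z(j) = 19/3 + j (Z(j) = (7 + (4/3)/(-2)) + j = (7 + (4/3)*(-1/2)) + j = (7 - 2/3) + j = 19/3 + j)
(-104 + Z(7))**2 - p(37) = (-104 + (19/3 + 7))**2 - 1*(-101) = (-104 + 40/3)**2 + 101 = (-272/3)**2 + 101 = 73984/9 + 101 = 74893/9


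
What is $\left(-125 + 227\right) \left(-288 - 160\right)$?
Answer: $-45696$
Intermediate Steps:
$\left(-125 + 227\right) \left(-288 - 160\right) = 102 \left(-448\right) = -45696$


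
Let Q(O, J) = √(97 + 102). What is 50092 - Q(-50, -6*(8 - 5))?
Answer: 50092 - √199 ≈ 50078.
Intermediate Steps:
Q(O, J) = √199
50092 - Q(-50, -6*(8 - 5)) = 50092 - √199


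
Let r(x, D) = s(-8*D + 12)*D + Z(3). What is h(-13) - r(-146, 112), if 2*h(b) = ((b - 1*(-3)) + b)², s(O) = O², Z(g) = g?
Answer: -175045621/2 ≈ -8.7523e+7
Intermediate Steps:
h(b) = (3 + 2*b)²/2 (h(b) = ((b - 1*(-3)) + b)²/2 = ((b + 3) + b)²/2 = ((3 + b) + b)²/2 = (3 + 2*b)²/2)
r(x, D) = 3 + D*(12 - 8*D)² (r(x, D) = (-8*D + 12)²*D + 3 = (12 - 8*D)²*D + 3 = D*(12 - 8*D)² + 3 = 3 + D*(12 - 8*D)²)
h(-13) - r(-146, 112) = (3 + 2*(-13))²/2 - (3 + 16*112*(-3 + 2*112)²) = (3 - 26)²/2 - (3 + 16*112*(-3 + 224)²) = (½)*(-23)² - (3 + 16*112*221²) = (½)*529 - (3 + 16*112*48841) = 529/2 - (3 + 87523072) = 529/2 - 1*87523075 = 529/2 - 87523075 = -175045621/2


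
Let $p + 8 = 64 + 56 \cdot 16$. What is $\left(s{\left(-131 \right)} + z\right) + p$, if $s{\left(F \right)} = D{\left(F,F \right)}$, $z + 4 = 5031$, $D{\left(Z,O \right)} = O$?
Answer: $5848$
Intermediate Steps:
$z = 5027$ ($z = -4 + 5031 = 5027$)
$s{\left(F \right)} = F$
$p = 952$ ($p = -8 + \left(64 + 56 \cdot 16\right) = -8 + \left(64 + 896\right) = -8 + 960 = 952$)
$\left(s{\left(-131 \right)} + z\right) + p = \left(-131 + 5027\right) + 952 = 4896 + 952 = 5848$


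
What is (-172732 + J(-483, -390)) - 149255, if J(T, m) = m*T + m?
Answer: -134007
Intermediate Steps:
J(T, m) = m + T*m (J(T, m) = T*m + m = m + T*m)
(-172732 + J(-483, -390)) - 149255 = (-172732 - 390*(1 - 483)) - 149255 = (-172732 - 390*(-482)) - 149255 = (-172732 + 187980) - 149255 = 15248 - 149255 = -134007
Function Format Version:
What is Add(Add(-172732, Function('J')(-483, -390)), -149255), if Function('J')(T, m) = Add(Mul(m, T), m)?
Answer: -134007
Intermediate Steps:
Function('J')(T, m) = Add(m, Mul(T, m)) (Function('J')(T, m) = Add(Mul(T, m), m) = Add(m, Mul(T, m)))
Add(Add(-172732, Function('J')(-483, -390)), -149255) = Add(Add(-172732, Mul(-390, Add(1, -483))), -149255) = Add(Add(-172732, Mul(-390, -482)), -149255) = Add(Add(-172732, 187980), -149255) = Add(15248, -149255) = -134007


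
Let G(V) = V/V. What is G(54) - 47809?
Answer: -47808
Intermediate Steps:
G(V) = 1
G(54) - 47809 = 1 - 47809 = -47808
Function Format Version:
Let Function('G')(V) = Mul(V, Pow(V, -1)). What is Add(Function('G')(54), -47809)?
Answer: -47808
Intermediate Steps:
Function('G')(V) = 1
Add(Function('G')(54), -47809) = Add(1, -47809) = -47808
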